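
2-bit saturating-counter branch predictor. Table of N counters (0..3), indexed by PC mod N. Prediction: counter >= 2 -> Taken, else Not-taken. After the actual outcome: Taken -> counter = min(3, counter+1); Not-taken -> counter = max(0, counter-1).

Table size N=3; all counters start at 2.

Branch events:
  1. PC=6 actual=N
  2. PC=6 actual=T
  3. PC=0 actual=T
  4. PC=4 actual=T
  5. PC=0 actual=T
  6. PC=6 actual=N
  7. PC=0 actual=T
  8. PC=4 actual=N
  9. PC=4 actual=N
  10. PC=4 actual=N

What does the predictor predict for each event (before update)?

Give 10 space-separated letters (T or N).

Ev 1: PC=6 idx=0 pred=T actual=N -> ctr[0]=1
Ev 2: PC=6 idx=0 pred=N actual=T -> ctr[0]=2
Ev 3: PC=0 idx=0 pred=T actual=T -> ctr[0]=3
Ev 4: PC=4 idx=1 pred=T actual=T -> ctr[1]=3
Ev 5: PC=0 idx=0 pred=T actual=T -> ctr[0]=3
Ev 6: PC=6 idx=0 pred=T actual=N -> ctr[0]=2
Ev 7: PC=0 idx=0 pred=T actual=T -> ctr[0]=3
Ev 8: PC=4 idx=1 pred=T actual=N -> ctr[1]=2
Ev 9: PC=4 idx=1 pred=T actual=N -> ctr[1]=1
Ev 10: PC=4 idx=1 pred=N actual=N -> ctr[1]=0

Answer: T N T T T T T T T N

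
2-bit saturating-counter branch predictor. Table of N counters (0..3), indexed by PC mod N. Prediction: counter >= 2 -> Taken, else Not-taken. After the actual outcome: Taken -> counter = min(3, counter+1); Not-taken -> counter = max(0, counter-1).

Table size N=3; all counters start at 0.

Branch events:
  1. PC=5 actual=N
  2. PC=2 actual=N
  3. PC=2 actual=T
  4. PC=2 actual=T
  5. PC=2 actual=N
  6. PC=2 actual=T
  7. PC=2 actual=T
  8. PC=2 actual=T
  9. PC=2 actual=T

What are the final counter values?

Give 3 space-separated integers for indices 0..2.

Answer: 0 0 3

Derivation:
Ev 1: PC=5 idx=2 pred=N actual=N -> ctr[2]=0
Ev 2: PC=2 idx=2 pred=N actual=N -> ctr[2]=0
Ev 3: PC=2 idx=2 pred=N actual=T -> ctr[2]=1
Ev 4: PC=2 idx=2 pred=N actual=T -> ctr[2]=2
Ev 5: PC=2 idx=2 pred=T actual=N -> ctr[2]=1
Ev 6: PC=2 idx=2 pred=N actual=T -> ctr[2]=2
Ev 7: PC=2 idx=2 pred=T actual=T -> ctr[2]=3
Ev 8: PC=2 idx=2 pred=T actual=T -> ctr[2]=3
Ev 9: PC=2 idx=2 pred=T actual=T -> ctr[2]=3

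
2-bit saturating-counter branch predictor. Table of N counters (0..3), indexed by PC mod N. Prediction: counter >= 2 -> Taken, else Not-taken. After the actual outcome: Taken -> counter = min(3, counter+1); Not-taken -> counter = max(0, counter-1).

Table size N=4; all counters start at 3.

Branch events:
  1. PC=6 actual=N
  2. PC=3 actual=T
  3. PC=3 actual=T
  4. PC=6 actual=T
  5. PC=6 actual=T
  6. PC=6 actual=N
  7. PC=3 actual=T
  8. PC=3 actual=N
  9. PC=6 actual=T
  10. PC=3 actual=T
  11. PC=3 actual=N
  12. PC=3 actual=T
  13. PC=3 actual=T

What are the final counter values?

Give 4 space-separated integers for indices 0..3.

Ev 1: PC=6 idx=2 pred=T actual=N -> ctr[2]=2
Ev 2: PC=3 idx=3 pred=T actual=T -> ctr[3]=3
Ev 3: PC=3 idx=3 pred=T actual=T -> ctr[3]=3
Ev 4: PC=6 idx=2 pred=T actual=T -> ctr[2]=3
Ev 5: PC=6 idx=2 pred=T actual=T -> ctr[2]=3
Ev 6: PC=6 idx=2 pred=T actual=N -> ctr[2]=2
Ev 7: PC=3 idx=3 pred=T actual=T -> ctr[3]=3
Ev 8: PC=3 idx=3 pred=T actual=N -> ctr[3]=2
Ev 9: PC=6 idx=2 pred=T actual=T -> ctr[2]=3
Ev 10: PC=3 idx=3 pred=T actual=T -> ctr[3]=3
Ev 11: PC=3 idx=3 pred=T actual=N -> ctr[3]=2
Ev 12: PC=3 idx=3 pred=T actual=T -> ctr[3]=3
Ev 13: PC=3 idx=3 pred=T actual=T -> ctr[3]=3

Answer: 3 3 3 3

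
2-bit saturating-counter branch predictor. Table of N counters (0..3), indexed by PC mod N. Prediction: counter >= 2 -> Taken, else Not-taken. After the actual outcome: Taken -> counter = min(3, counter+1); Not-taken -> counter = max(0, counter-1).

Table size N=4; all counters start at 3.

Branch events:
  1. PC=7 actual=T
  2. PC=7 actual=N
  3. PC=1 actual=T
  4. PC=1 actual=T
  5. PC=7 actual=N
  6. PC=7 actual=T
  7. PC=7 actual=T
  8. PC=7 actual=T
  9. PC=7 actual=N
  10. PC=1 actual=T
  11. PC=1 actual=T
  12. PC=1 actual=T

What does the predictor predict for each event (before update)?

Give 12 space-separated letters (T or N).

Ev 1: PC=7 idx=3 pred=T actual=T -> ctr[3]=3
Ev 2: PC=7 idx=3 pred=T actual=N -> ctr[3]=2
Ev 3: PC=1 idx=1 pred=T actual=T -> ctr[1]=3
Ev 4: PC=1 idx=1 pred=T actual=T -> ctr[1]=3
Ev 5: PC=7 idx=3 pred=T actual=N -> ctr[3]=1
Ev 6: PC=7 idx=3 pred=N actual=T -> ctr[3]=2
Ev 7: PC=7 idx=3 pred=T actual=T -> ctr[3]=3
Ev 8: PC=7 idx=3 pred=T actual=T -> ctr[3]=3
Ev 9: PC=7 idx=3 pred=T actual=N -> ctr[3]=2
Ev 10: PC=1 idx=1 pred=T actual=T -> ctr[1]=3
Ev 11: PC=1 idx=1 pred=T actual=T -> ctr[1]=3
Ev 12: PC=1 idx=1 pred=T actual=T -> ctr[1]=3

Answer: T T T T T N T T T T T T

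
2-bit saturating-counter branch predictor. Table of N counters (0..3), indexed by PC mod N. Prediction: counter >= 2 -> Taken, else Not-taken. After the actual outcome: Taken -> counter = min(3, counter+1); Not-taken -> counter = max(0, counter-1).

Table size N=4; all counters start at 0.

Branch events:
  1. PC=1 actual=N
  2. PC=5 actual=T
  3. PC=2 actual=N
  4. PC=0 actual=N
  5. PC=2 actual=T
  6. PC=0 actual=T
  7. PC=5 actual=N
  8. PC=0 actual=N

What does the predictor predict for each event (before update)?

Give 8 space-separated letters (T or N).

Answer: N N N N N N N N

Derivation:
Ev 1: PC=1 idx=1 pred=N actual=N -> ctr[1]=0
Ev 2: PC=5 idx=1 pred=N actual=T -> ctr[1]=1
Ev 3: PC=2 idx=2 pred=N actual=N -> ctr[2]=0
Ev 4: PC=0 idx=0 pred=N actual=N -> ctr[0]=0
Ev 5: PC=2 idx=2 pred=N actual=T -> ctr[2]=1
Ev 6: PC=0 idx=0 pred=N actual=T -> ctr[0]=1
Ev 7: PC=5 idx=1 pred=N actual=N -> ctr[1]=0
Ev 8: PC=0 idx=0 pred=N actual=N -> ctr[0]=0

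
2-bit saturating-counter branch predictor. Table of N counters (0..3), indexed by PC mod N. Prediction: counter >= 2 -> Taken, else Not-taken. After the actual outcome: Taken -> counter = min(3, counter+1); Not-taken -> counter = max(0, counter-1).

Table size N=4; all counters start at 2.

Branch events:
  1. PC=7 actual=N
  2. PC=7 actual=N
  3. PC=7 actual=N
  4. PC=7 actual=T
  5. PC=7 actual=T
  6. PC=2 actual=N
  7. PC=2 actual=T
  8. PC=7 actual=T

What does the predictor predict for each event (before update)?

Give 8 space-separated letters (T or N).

Answer: T N N N N T N T

Derivation:
Ev 1: PC=7 idx=3 pred=T actual=N -> ctr[3]=1
Ev 2: PC=7 idx=3 pred=N actual=N -> ctr[3]=0
Ev 3: PC=7 idx=3 pred=N actual=N -> ctr[3]=0
Ev 4: PC=7 idx=3 pred=N actual=T -> ctr[3]=1
Ev 5: PC=7 idx=3 pred=N actual=T -> ctr[3]=2
Ev 6: PC=2 idx=2 pred=T actual=N -> ctr[2]=1
Ev 7: PC=2 idx=2 pred=N actual=T -> ctr[2]=2
Ev 8: PC=7 idx=3 pred=T actual=T -> ctr[3]=3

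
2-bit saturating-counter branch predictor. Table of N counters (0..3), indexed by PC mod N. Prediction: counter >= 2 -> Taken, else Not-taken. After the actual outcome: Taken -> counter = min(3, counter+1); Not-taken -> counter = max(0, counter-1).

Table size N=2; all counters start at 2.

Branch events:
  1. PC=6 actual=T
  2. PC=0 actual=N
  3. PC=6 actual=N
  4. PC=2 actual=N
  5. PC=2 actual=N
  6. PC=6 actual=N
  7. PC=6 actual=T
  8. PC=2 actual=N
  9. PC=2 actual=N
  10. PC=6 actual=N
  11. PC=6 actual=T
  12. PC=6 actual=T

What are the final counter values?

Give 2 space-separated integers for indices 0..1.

Answer: 2 2

Derivation:
Ev 1: PC=6 idx=0 pred=T actual=T -> ctr[0]=3
Ev 2: PC=0 idx=0 pred=T actual=N -> ctr[0]=2
Ev 3: PC=6 idx=0 pred=T actual=N -> ctr[0]=1
Ev 4: PC=2 idx=0 pred=N actual=N -> ctr[0]=0
Ev 5: PC=2 idx=0 pred=N actual=N -> ctr[0]=0
Ev 6: PC=6 idx=0 pred=N actual=N -> ctr[0]=0
Ev 7: PC=6 idx=0 pred=N actual=T -> ctr[0]=1
Ev 8: PC=2 idx=0 pred=N actual=N -> ctr[0]=0
Ev 9: PC=2 idx=0 pred=N actual=N -> ctr[0]=0
Ev 10: PC=6 idx=0 pred=N actual=N -> ctr[0]=0
Ev 11: PC=6 idx=0 pred=N actual=T -> ctr[0]=1
Ev 12: PC=6 idx=0 pred=N actual=T -> ctr[0]=2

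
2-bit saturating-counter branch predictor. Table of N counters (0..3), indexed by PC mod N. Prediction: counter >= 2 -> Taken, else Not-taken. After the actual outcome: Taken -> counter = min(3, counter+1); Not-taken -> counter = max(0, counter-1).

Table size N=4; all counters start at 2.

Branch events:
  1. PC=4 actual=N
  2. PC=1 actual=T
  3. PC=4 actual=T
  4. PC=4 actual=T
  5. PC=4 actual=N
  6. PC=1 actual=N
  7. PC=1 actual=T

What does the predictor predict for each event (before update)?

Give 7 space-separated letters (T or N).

Answer: T T N T T T T

Derivation:
Ev 1: PC=4 idx=0 pred=T actual=N -> ctr[0]=1
Ev 2: PC=1 idx=1 pred=T actual=T -> ctr[1]=3
Ev 3: PC=4 idx=0 pred=N actual=T -> ctr[0]=2
Ev 4: PC=4 idx=0 pred=T actual=T -> ctr[0]=3
Ev 5: PC=4 idx=0 pred=T actual=N -> ctr[0]=2
Ev 6: PC=1 idx=1 pred=T actual=N -> ctr[1]=2
Ev 7: PC=1 idx=1 pred=T actual=T -> ctr[1]=3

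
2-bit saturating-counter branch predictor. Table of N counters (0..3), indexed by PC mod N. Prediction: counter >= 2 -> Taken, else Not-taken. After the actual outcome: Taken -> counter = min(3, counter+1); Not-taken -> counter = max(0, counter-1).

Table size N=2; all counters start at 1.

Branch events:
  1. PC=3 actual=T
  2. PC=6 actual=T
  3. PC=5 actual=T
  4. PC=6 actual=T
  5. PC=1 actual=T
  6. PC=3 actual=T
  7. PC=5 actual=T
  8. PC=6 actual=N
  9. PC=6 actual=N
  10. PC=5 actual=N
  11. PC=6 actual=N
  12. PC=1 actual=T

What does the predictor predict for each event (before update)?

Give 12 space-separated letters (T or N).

Ev 1: PC=3 idx=1 pred=N actual=T -> ctr[1]=2
Ev 2: PC=6 idx=0 pred=N actual=T -> ctr[0]=2
Ev 3: PC=5 idx=1 pred=T actual=T -> ctr[1]=3
Ev 4: PC=6 idx=0 pred=T actual=T -> ctr[0]=3
Ev 5: PC=1 idx=1 pred=T actual=T -> ctr[1]=3
Ev 6: PC=3 idx=1 pred=T actual=T -> ctr[1]=3
Ev 7: PC=5 idx=1 pred=T actual=T -> ctr[1]=3
Ev 8: PC=6 idx=0 pred=T actual=N -> ctr[0]=2
Ev 9: PC=6 idx=0 pred=T actual=N -> ctr[0]=1
Ev 10: PC=5 idx=1 pred=T actual=N -> ctr[1]=2
Ev 11: PC=6 idx=0 pred=N actual=N -> ctr[0]=0
Ev 12: PC=1 idx=1 pred=T actual=T -> ctr[1]=3

Answer: N N T T T T T T T T N T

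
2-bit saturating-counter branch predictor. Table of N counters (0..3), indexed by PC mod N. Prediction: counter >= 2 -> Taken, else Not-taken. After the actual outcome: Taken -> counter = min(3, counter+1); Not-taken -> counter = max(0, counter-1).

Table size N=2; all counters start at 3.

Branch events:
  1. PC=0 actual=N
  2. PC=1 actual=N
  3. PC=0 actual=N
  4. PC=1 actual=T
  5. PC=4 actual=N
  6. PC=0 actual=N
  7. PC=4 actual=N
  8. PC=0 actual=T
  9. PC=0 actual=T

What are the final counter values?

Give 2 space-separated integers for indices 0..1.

Answer: 2 3

Derivation:
Ev 1: PC=0 idx=0 pred=T actual=N -> ctr[0]=2
Ev 2: PC=1 idx=1 pred=T actual=N -> ctr[1]=2
Ev 3: PC=0 idx=0 pred=T actual=N -> ctr[0]=1
Ev 4: PC=1 idx=1 pred=T actual=T -> ctr[1]=3
Ev 5: PC=4 idx=0 pred=N actual=N -> ctr[0]=0
Ev 6: PC=0 idx=0 pred=N actual=N -> ctr[0]=0
Ev 7: PC=4 idx=0 pred=N actual=N -> ctr[0]=0
Ev 8: PC=0 idx=0 pred=N actual=T -> ctr[0]=1
Ev 9: PC=0 idx=0 pred=N actual=T -> ctr[0]=2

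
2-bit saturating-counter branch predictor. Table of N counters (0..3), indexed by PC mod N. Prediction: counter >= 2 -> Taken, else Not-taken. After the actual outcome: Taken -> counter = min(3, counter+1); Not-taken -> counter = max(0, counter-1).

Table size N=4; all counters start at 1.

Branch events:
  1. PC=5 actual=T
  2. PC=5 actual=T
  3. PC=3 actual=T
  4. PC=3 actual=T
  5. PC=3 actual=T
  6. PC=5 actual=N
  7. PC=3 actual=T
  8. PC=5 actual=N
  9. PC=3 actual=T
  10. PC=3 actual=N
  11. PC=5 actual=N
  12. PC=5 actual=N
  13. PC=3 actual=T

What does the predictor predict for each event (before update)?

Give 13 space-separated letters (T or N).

Ev 1: PC=5 idx=1 pred=N actual=T -> ctr[1]=2
Ev 2: PC=5 idx=1 pred=T actual=T -> ctr[1]=3
Ev 3: PC=3 idx=3 pred=N actual=T -> ctr[3]=2
Ev 4: PC=3 idx=3 pred=T actual=T -> ctr[3]=3
Ev 5: PC=3 idx=3 pred=T actual=T -> ctr[3]=3
Ev 6: PC=5 idx=1 pred=T actual=N -> ctr[1]=2
Ev 7: PC=3 idx=3 pred=T actual=T -> ctr[3]=3
Ev 8: PC=5 idx=1 pred=T actual=N -> ctr[1]=1
Ev 9: PC=3 idx=3 pred=T actual=T -> ctr[3]=3
Ev 10: PC=3 idx=3 pred=T actual=N -> ctr[3]=2
Ev 11: PC=5 idx=1 pred=N actual=N -> ctr[1]=0
Ev 12: PC=5 idx=1 pred=N actual=N -> ctr[1]=0
Ev 13: PC=3 idx=3 pred=T actual=T -> ctr[3]=3

Answer: N T N T T T T T T T N N T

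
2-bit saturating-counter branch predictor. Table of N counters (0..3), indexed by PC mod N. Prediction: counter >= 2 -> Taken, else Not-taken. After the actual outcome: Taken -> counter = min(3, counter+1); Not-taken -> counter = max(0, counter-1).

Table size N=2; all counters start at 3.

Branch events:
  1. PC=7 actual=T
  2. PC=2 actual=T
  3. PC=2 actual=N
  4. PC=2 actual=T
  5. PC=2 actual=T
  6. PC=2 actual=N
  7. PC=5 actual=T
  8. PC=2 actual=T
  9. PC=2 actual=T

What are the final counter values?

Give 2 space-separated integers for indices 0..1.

Ev 1: PC=7 idx=1 pred=T actual=T -> ctr[1]=3
Ev 2: PC=2 idx=0 pred=T actual=T -> ctr[0]=3
Ev 3: PC=2 idx=0 pred=T actual=N -> ctr[0]=2
Ev 4: PC=2 idx=0 pred=T actual=T -> ctr[0]=3
Ev 5: PC=2 idx=0 pred=T actual=T -> ctr[0]=3
Ev 6: PC=2 idx=0 pred=T actual=N -> ctr[0]=2
Ev 7: PC=5 idx=1 pred=T actual=T -> ctr[1]=3
Ev 8: PC=2 idx=0 pred=T actual=T -> ctr[0]=3
Ev 9: PC=2 idx=0 pred=T actual=T -> ctr[0]=3

Answer: 3 3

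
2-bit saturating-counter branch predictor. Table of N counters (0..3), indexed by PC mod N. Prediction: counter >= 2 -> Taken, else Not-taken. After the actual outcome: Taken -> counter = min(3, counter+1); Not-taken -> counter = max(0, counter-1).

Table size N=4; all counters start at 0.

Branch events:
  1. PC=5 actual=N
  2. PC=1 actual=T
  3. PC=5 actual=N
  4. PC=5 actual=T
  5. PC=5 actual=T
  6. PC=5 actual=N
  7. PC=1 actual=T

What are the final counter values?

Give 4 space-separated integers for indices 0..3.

Ev 1: PC=5 idx=1 pred=N actual=N -> ctr[1]=0
Ev 2: PC=1 idx=1 pred=N actual=T -> ctr[1]=1
Ev 3: PC=5 idx=1 pred=N actual=N -> ctr[1]=0
Ev 4: PC=5 idx=1 pred=N actual=T -> ctr[1]=1
Ev 5: PC=5 idx=1 pred=N actual=T -> ctr[1]=2
Ev 6: PC=5 idx=1 pred=T actual=N -> ctr[1]=1
Ev 7: PC=1 idx=1 pred=N actual=T -> ctr[1]=2

Answer: 0 2 0 0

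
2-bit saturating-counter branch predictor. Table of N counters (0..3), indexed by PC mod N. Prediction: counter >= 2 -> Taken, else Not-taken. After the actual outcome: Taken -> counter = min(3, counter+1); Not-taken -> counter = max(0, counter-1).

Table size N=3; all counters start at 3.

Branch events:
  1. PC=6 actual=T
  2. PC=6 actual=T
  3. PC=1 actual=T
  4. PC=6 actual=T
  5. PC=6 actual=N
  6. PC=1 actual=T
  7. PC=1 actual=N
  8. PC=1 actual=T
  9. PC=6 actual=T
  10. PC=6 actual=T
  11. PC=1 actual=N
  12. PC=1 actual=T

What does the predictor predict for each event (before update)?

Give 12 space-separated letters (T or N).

Answer: T T T T T T T T T T T T

Derivation:
Ev 1: PC=6 idx=0 pred=T actual=T -> ctr[0]=3
Ev 2: PC=6 idx=0 pred=T actual=T -> ctr[0]=3
Ev 3: PC=1 idx=1 pred=T actual=T -> ctr[1]=3
Ev 4: PC=6 idx=0 pred=T actual=T -> ctr[0]=3
Ev 5: PC=6 idx=0 pred=T actual=N -> ctr[0]=2
Ev 6: PC=1 idx=1 pred=T actual=T -> ctr[1]=3
Ev 7: PC=1 idx=1 pred=T actual=N -> ctr[1]=2
Ev 8: PC=1 idx=1 pred=T actual=T -> ctr[1]=3
Ev 9: PC=6 idx=0 pred=T actual=T -> ctr[0]=3
Ev 10: PC=6 idx=0 pred=T actual=T -> ctr[0]=3
Ev 11: PC=1 idx=1 pred=T actual=N -> ctr[1]=2
Ev 12: PC=1 idx=1 pred=T actual=T -> ctr[1]=3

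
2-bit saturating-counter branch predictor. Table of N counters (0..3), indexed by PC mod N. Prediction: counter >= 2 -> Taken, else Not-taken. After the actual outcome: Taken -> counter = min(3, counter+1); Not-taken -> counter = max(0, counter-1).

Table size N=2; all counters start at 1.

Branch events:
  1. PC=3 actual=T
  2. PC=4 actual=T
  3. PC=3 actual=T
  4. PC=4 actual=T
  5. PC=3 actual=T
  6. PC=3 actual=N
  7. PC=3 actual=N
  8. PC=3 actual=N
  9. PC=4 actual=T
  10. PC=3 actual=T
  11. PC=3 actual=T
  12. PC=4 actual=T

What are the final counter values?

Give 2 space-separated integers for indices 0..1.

Ev 1: PC=3 idx=1 pred=N actual=T -> ctr[1]=2
Ev 2: PC=4 idx=0 pred=N actual=T -> ctr[0]=2
Ev 3: PC=3 idx=1 pred=T actual=T -> ctr[1]=3
Ev 4: PC=4 idx=0 pred=T actual=T -> ctr[0]=3
Ev 5: PC=3 idx=1 pred=T actual=T -> ctr[1]=3
Ev 6: PC=3 idx=1 pred=T actual=N -> ctr[1]=2
Ev 7: PC=3 idx=1 pred=T actual=N -> ctr[1]=1
Ev 8: PC=3 idx=1 pred=N actual=N -> ctr[1]=0
Ev 9: PC=4 idx=0 pred=T actual=T -> ctr[0]=3
Ev 10: PC=3 idx=1 pred=N actual=T -> ctr[1]=1
Ev 11: PC=3 idx=1 pred=N actual=T -> ctr[1]=2
Ev 12: PC=4 idx=0 pred=T actual=T -> ctr[0]=3

Answer: 3 2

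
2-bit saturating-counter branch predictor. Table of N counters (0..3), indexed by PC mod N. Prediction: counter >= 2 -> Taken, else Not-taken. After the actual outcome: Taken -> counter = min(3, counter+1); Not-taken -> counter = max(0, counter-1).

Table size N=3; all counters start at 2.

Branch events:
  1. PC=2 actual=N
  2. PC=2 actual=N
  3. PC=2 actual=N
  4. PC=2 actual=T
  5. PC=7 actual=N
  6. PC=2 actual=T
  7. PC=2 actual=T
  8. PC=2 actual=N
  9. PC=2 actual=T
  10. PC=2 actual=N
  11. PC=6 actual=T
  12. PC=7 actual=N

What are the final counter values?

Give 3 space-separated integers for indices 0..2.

Ev 1: PC=2 idx=2 pred=T actual=N -> ctr[2]=1
Ev 2: PC=2 idx=2 pred=N actual=N -> ctr[2]=0
Ev 3: PC=2 idx=2 pred=N actual=N -> ctr[2]=0
Ev 4: PC=2 idx=2 pred=N actual=T -> ctr[2]=1
Ev 5: PC=7 idx=1 pred=T actual=N -> ctr[1]=1
Ev 6: PC=2 idx=2 pred=N actual=T -> ctr[2]=2
Ev 7: PC=2 idx=2 pred=T actual=T -> ctr[2]=3
Ev 8: PC=2 idx=2 pred=T actual=N -> ctr[2]=2
Ev 9: PC=2 idx=2 pred=T actual=T -> ctr[2]=3
Ev 10: PC=2 idx=2 pred=T actual=N -> ctr[2]=2
Ev 11: PC=6 idx=0 pred=T actual=T -> ctr[0]=3
Ev 12: PC=7 idx=1 pred=N actual=N -> ctr[1]=0

Answer: 3 0 2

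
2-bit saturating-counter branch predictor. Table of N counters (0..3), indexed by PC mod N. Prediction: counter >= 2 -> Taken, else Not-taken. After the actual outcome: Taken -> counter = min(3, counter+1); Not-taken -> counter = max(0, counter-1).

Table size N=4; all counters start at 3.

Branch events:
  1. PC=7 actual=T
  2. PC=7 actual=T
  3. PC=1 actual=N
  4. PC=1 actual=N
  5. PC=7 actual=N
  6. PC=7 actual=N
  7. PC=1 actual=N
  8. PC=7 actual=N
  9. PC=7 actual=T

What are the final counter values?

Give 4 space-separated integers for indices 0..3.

Ev 1: PC=7 idx=3 pred=T actual=T -> ctr[3]=3
Ev 2: PC=7 idx=3 pred=T actual=T -> ctr[3]=3
Ev 3: PC=1 idx=1 pred=T actual=N -> ctr[1]=2
Ev 4: PC=1 idx=1 pred=T actual=N -> ctr[1]=1
Ev 5: PC=7 idx=3 pred=T actual=N -> ctr[3]=2
Ev 6: PC=7 idx=3 pred=T actual=N -> ctr[3]=1
Ev 7: PC=1 idx=1 pred=N actual=N -> ctr[1]=0
Ev 8: PC=7 idx=3 pred=N actual=N -> ctr[3]=0
Ev 9: PC=7 idx=3 pred=N actual=T -> ctr[3]=1

Answer: 3 0 3 1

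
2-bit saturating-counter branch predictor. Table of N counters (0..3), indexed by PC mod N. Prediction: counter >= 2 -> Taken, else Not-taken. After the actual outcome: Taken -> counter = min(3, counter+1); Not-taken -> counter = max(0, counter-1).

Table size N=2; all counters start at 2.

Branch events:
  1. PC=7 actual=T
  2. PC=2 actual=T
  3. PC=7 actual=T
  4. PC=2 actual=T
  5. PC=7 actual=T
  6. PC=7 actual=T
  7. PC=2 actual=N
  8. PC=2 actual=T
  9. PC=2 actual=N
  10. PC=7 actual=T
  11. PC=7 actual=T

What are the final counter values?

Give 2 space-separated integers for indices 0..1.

Ev 1: PC=7 idx=1 pred=T actual=T -> ctr[1]=3
Ev 2: PC=2 idx=0 pred=T actual=T -> ctr[0]=3
Ev 3: PC=7 idx=1 pred=T actual=T -> ctr[1]=3
Ev 4: PC=2 idx=0 pred=T actual=T -> ctr[0]=3
Ev 5: PC=7 idx=1 pred=T actual=T -> ctr[1]=3
Ev 6: PC=7 idx=1 pred=T actual=T -> ctr[1]=3
Ev 7: PC=2 idx=0 pred=T actual=N -> ctr[0]=2
Ev 8: PC=2 idx=0 pred=T actual=T -> ctr[0]=3
Ev 9: PC=2 idx=0 pred=T actual=N -> ctr[0]=2
Ev 10: PC=7 idx=1 pred=T actual=T -> ctr[1]=3
Ev 11: PC=7 idx=1 pred=T actual=T -> ctr[1]=3

Answer: 2 3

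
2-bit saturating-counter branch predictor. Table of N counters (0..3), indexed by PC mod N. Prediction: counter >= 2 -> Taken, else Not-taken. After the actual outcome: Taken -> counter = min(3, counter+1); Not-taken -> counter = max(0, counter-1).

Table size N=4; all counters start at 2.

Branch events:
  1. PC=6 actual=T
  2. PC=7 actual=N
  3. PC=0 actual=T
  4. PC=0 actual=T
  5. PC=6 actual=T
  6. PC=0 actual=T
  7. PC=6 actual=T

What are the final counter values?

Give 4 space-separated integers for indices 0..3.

Ev 1: PC=6 idx=2 pred=T actual=T -> ctr[2]=3
Ev 2: PC=7 idx=3 pred=T actual=N -> ctr[3]=1
Ev 3: PC=0 idx=0 pred=T actual=T -> ctr[0]=3
Ev 4: PC=0 idx=0 pred=T actual=T -> ctr[0]=3
Ev 5: PC=6 idx=2 pred=T actual=T -> ctr[2]=3
Ev 6: PC=0 idx=0 pred=T actual=T -> ctr[0]=3
Ev 7: PC=6 idx=2 pred=T actual=T -> ctr[2]=3

Answer: 3 2 3 1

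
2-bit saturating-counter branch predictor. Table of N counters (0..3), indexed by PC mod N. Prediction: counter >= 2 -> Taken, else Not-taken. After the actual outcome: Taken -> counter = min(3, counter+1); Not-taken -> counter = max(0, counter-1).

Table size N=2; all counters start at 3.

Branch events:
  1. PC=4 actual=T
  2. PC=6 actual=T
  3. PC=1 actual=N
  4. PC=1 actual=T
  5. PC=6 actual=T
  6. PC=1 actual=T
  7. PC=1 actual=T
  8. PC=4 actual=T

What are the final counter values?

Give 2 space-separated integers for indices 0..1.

Ev 1: PC=4 idx=0 pred=T actual=T -> ctr[0]=3
Ev 2: PC=6 idx=0 pred=T actual=T -> ctr[0]=3
Ev 3: PC=1 idx=1 pred=T actual=N -> ctr[1]=2
Ev 4: PC=1 idx=1 pred=T actual=T -> ctr[1]=3
Ev 5: PC=6 idx=0 pred=T actual=T -> ctr[0]=3
Ev 6: PC=1 idx=1 pred=T actual=T -> ctr[1]=3
Ev 7: PC=1 idx=1 pred=T actual=T -> ctr[1]=3
Ev 8: PC=4 idx=0 pred=T actual=T -> ctr[0]=3

Answer: 3 3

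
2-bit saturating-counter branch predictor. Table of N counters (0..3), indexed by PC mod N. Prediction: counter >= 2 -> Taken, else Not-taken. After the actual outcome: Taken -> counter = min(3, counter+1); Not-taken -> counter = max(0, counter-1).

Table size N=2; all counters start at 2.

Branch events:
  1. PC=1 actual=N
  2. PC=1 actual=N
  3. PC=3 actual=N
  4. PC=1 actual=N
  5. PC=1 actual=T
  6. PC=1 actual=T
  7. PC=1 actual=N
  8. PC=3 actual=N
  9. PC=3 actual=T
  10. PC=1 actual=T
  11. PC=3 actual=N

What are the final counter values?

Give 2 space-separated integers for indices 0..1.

Answer: 2 1

Derivation:
Ev 1: PC=1 idx=1 pred=T actual=N -> ctr[1]=1
Ev 2: PC=1 idx=1 pred=N actual=N -> ctr[1]=0
Ev 3: PC=3 idx=1 pred=N actual=N -> ctr[1]=0
Ev 4: PC=1 idx=1 pred=N actual=N -> ctr[1]=0
Ev 5: PC=1 idx=1 pred=N actual=T -> ctr[1]=1
Ev 6: PC=1 idx=1 pred=N actual=T -> ctr[1]=2
Ev 7: PC=1 idx=1 pred=T actual=N -> ctr[1]=1
Ev 8: PC=3 idx=1 pred=N actual=N -> ctr[1]=0
Ev 9: PC=3 idx=1 pred=N actual=T -> ctr[1]=1
Ev 10: PC=1 idx=1 pred=N actual=T -> ctr[1]=2
Ev 11: PC=3 idx=1 pred=T actual=N -> ctr[1]=1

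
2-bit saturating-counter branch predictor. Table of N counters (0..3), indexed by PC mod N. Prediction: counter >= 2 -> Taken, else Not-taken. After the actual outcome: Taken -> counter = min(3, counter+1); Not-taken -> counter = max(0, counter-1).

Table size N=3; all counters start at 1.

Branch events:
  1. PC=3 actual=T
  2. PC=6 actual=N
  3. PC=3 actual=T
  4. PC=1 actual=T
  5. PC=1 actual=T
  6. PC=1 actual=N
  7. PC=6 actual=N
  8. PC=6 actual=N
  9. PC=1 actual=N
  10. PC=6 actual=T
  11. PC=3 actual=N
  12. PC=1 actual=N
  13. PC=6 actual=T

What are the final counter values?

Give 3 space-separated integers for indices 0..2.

Answer: 1 0 1

Derivation:
Ev 1: PC=3 idx=0 pred=N actual=T -> ctr[0]=2
Ev 2: PC=6 idx=0 pred=T actual=N -> ctr[0]=1
Ev 3: PC=3 idx=0 pred=N actual=T -> ctr[0]=2
Ev 4: PC=1 idx=1 pred=N actual=T -> ctr[1]=2
Ev 5: PC=1 idx=1 pred=T actual=T -> ctr[1]=3
Ev 6: PC=1 idx=1 pred=T actual=N -> ctr[1]=2
Ev 7: PC=6 idx=0 pred=T actual=N -> ctr[0]=1
Ev 8: PC=6 idx=0 pred=N actual=N -> ctr[0]=0
Ev 9: PC=1 idx=1 pred=T actual=N -> ctr[1]=1
Ev 10: PC=6 idx=0 pred=N actual=T -> ctr[0]=1
Ev 11: PC=3 idx=0 pred=N actual=N -> ctr[0]=0
Ev 12: PC=1 idx=1 pred=N actual=N -> ctr[1]=0
Ev 13: PC=6 idx=0 pred=N actual=T -> ctr[0]=1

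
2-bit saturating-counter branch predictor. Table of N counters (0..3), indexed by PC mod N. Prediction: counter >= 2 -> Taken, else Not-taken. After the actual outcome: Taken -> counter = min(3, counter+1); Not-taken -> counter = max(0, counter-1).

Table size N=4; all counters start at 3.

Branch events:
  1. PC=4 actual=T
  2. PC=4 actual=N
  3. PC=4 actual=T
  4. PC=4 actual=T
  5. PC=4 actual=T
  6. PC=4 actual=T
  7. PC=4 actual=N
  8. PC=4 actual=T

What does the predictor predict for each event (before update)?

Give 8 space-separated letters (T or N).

Ev 1: PC=4 idx=0 pred=T actual=T -> ctr[0]=3
Ev 2: PC=4 idx=0 pred=T actual=N -> ctr[0]=2
Ev 3: PC=4 idx=0 pred=T actual=T -> ctr[0]=3
Ev 4: PC=4 idx=0 pred=T actual=T -> ctr[0]=3
Ev 5: PC=4 idx=0 pred=T actual=T -> ctr[0]=3
Ev 6: PC=4 idx=0 pred=T actual=T -> ctr[0]=3
Ev 7: PC=4 idx=0 pred=T actual=N -> ctr[0]=2
Ev 8: PC=4 idx=0 pred=T actual=T -> ctr[0]=3

Answer: T T T T T T T T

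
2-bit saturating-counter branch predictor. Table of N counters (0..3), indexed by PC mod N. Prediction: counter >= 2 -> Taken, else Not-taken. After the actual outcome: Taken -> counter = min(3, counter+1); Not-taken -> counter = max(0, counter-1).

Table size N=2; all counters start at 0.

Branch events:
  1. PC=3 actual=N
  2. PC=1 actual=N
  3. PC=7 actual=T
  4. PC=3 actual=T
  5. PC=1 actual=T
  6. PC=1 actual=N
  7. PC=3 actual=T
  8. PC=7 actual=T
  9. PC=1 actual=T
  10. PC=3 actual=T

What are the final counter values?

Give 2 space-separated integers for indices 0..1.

Answer: 0 3

Derivation:
Ev 1: PC=3 idx=1 pred=N actual=N -> ctr[1]=0
Ev 2: PC=1 idx=1 pred=N actual=N -> ctr[1]=0
Ev 3: PC=7 idx=1 pred=N actual=T -> ctr[1]=1
Ev 4: PC=3 idx=1 pred=N actual=T -> ctr[1]=2
Ev 5: PC=1 idx=1 pred=T actual=T -> ctr[1]=3
Ev 6: PC=1 idx=1 pred=T actual=N -> ctr[1]=2
Ev 7: PC=3 idx=1 pred=T actual=T -> ctr[1]=3
Ev 8: PC=7 idx=1 pred=T actual=T -> ctr[1]=3
Ev 9: PC=1 idx=1 pred=T actual=T -> ctr[1]=3
Ev 10: PC=3 idx=1 pred=T actual=T -> ctr[1]=3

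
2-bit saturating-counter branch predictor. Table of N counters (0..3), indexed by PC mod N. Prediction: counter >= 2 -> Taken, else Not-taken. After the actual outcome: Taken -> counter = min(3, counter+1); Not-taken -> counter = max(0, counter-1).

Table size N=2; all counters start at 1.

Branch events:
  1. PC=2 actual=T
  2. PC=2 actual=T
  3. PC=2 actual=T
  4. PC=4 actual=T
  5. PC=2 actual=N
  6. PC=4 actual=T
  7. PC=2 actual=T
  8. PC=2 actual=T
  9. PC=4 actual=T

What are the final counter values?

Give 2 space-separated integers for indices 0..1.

Ev 1: PC=2 idx=0 pred=N actual=T -> ctr[0]=2
Ev 2: PC=2 idx=0 pred=T actual=T -> ctr[0]=3
Ev 3: PC=2 idx=0 pred=T actual=T -> ctr[0]=3
Ev 4: PC=4 idx=0 pred=T actual=T -> ctr[0]=3
Ev 5: PC=2 idx=0 pred=T actual=N -> ctr[0]=2
Ev 6: PC=4 idx=0 pred=T actual=T -> ctr[0]=3
Ev 7: PC=2 idx=0 pred=T actual=T -> ctr[0]=3
Ev 8: PC=2 idx=0 pred=T actual=T -> ctr[0]=3
Ev 9: PC=4 idx=0 pred=T actual=T -> ctr[0]=3

Answer: 3 1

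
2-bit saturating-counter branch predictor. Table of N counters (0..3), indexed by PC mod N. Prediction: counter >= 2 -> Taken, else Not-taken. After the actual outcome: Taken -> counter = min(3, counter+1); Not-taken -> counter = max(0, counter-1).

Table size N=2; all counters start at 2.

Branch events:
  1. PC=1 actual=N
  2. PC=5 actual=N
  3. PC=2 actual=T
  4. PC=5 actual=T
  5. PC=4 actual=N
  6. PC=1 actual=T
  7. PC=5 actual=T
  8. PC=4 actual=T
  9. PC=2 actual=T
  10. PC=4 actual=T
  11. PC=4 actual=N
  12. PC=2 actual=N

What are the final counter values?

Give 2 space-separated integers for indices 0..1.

Ev 1: PC=1 idx=1 pred=T actual=N -> ctr[1]=1
Ev 2: PC=5 idx=1 pred=N actual=N -> ctr[1]=0
Ev 3: PC=2 idx=0 pred=T actual=T -> ctr[0]=3
Ev 4: PC=5 idx=1 pred=N actual=T -> ctr[1]=1
Ev 5: PC=4 idx=0 pred=T actual=N -> ctr[0]=2
Ev 6: PC=1 idx=1 pred=N actual=T -> ctr[1]=2
Ev 7: PC=5 idx=1 pred=T actual=T -> ctr[1]=3
Ev 8: PC=4 idx=0 pred=T actual=T -> ctr[0]=3
Ev 9: PC=2 idx=0 pred=T actual=T -> ctr[0]=3
Ev 10: PC=4 idx=0 pred=T actual=T -> ctr[0]=3
Ev 11: PC=4 idx=0 pred=T actual=N -> ctr[0]=2
Ev 12: PC=2 idx=0 pred=T actual=N -> ctr[0]=1

Answer: 1 3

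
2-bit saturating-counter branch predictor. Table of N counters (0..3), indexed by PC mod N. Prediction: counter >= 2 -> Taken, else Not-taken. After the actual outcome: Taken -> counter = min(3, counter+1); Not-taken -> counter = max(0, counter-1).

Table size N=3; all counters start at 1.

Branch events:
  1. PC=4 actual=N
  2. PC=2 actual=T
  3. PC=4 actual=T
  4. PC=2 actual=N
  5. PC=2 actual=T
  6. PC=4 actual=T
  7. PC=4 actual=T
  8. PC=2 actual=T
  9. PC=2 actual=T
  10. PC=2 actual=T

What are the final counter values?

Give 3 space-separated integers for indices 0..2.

Ev 1: PC=4 idx=1 pred=N actual=N -> ctr[1]=0
Ev 2: PC=2 idx=2 pred=N actual=T -> ctr[2]=2
Ev 3: PC=4 idx=1 pred=N actual=T -> ctr[1]=1
Ev 4: PC=2 idx=2 pred=T actual=N -> ctr[2]=1
Ev 5: PC=2 idx=2 pred=N actual=T -> ctr[2]=2
Ev 6: PC=4 idx=1 pred=N actual=T -> ctr[1]=2
Ev 7: PC=4 idx=1 pred=T actual=T -> ctr[1]=3
Ev 8: PC=2 idx=2 pred=T actual=T -> ctr[2]=3
Ev 9: PC=2 idx=2 pred=T actual=T -> ctr[2]=3
Ev 10: PC=2 idx=2 pred=T actual=T -> ctr[2]=3

Answer: 1 3 3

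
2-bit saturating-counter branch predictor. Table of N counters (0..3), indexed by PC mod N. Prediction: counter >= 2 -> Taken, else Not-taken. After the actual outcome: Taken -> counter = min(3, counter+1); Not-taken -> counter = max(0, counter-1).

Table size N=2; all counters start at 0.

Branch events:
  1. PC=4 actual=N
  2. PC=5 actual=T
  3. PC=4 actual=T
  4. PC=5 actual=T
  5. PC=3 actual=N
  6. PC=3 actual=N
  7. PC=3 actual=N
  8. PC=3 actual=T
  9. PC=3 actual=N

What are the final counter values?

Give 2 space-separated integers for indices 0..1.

Ev 1: PC=4 idx=0 pred=N actual=N -> ctr[0]=0
Ev 2: PC=5 idx=1 pred=N actual=T -> ctr[1]=1
Ev 3: PC=4 idx=0 pred=N actual=T -> ctr[0]=1
Ev 4: PC=5 idx=1 pred=N actual=T -> ctr[1]=2
Ev 5: PC=3 idx=1 pred=T actual=N -> ctr[1]=1
Ev 6: PC=3 idx=1 pred=N actual=N -> ctr[1]=0
Ev 7: PC=3 idx=1 pred=N actual=N -> ctr[1]=0
Ev 8: PC=3 idx=1 pred=N actual=T -> ctr[1]=1
Ev 9: PC=3 idx=1 pred=N actual=N -> ctr[1]=0

Answer: 1 0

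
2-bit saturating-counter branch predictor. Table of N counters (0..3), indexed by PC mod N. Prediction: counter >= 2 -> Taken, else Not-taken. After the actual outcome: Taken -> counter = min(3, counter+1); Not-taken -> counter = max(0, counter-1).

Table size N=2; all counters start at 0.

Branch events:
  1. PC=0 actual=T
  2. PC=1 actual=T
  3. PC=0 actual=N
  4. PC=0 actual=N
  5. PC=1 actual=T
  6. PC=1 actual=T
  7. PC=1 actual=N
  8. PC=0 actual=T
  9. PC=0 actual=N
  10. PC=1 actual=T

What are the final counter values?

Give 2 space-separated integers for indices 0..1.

Answer: 0 3

Derivation:
Ev 1: PC=0 idx=0 pred=N actual=T -> ctr[0]=1
Ev 2: PC=1 idx=1 pred=N actual=T -> ctr[1]=1
Ev 3: PC=0 idx=0 pred=N actual=N -> ctr[0]=0
Ev 4: PC=0 idx=0 pred=N actual=N -> ctr[0]=0
Ev 5: PC=1 idx=1 pred=N actual=T -> ctr[1]=2
Ev 6: PC=1 idx=1 pred=T actual=T -> ctr[1]=3
Ev 7: PC=1 idx=1 pred=T actual=N -> ctr[1]=2
Ev 8: PC=0 idx=0 pred=N actual=T -> ctr[0]=1
Ev 9: PC=0 idx=0 pred=N actual=N -> ctr[0]=0
Ev 10: PC=1 idx=1 pred=T actual=T -> ctr[1]=3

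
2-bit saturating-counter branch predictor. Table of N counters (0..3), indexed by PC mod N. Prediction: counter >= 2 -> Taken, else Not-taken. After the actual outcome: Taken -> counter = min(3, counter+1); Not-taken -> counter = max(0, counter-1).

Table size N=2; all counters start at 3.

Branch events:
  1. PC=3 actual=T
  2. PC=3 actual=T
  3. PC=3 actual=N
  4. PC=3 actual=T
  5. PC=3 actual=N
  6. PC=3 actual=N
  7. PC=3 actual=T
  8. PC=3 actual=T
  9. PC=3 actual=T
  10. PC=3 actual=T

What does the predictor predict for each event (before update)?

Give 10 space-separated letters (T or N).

Answer: T T T T T T N T T T

Derivation:
Ev 1: PC=3 idx=1 pred=T actual=T -> ctr[1]=3
Ev 2: PC=3 idx=1 pred=T actual=T -> ctr[1]=3
Ev 3: PC=3 idx=1 pred=T actual=N -> ctr[1]=2
Ev 4: PC=3 idx=1 pred=T actual=T -> ctr[1]=3
Ev 5: PC=3 idx=1 pred=T actual=N -> ctr[1]=2
Ev 6: PC=3 idx=1 pred=T actual=N -> ctr[1]=1
Ev 7: PC=3 idx=1 pred=N actual=T -> ctr[1]=2
Ev 8: PC=3 idx=1 pred=T actual=T -> ctr[1]=3
Ev 9: PC=3 idx=1 pred=T actual=T -> ctr[1]=3
Ev 10: PC=3 idx=1 pred=T actual=T -> ctr[1]=3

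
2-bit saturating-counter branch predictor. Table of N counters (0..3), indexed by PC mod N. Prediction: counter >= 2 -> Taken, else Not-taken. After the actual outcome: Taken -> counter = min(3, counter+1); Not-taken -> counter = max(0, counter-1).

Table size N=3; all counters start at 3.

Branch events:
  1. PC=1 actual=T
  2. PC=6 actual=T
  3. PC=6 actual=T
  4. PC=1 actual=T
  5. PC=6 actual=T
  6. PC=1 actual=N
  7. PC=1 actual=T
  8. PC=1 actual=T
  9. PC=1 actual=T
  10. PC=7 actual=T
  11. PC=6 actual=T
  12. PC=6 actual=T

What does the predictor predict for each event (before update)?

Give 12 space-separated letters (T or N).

Ev 1: PC=1 idx=1 pred=T actual=T -> ctr[1]=3
Ev 2: PC=6 idx=0 pred=T actual=T -> ctr[0]=3
Ev 3: PC=6 idx=0 pred=T actual=T -> ctr[0]=3
Ev 4: PC=1 idx=1 pred=T actual=T -> ctr[1]=3
Ev 5: PC=6 idx=0 pred=T actual=T -> ctr[0]=3
Ev 6: PC=1 idx=1 pred=T actual=N -> ctr[1]=2
Ev 7: PC=1 idx=1 pred=T actual=T -> ctr[1]=3
Ev 8: PC=1 idx=1 pred=T actual=T -> ctr[1]=3
Ev 9: PC=1 idx=1 pred=T actual=T -> ctr[1]=3
Ev 10: PC=7 idx=1 pred=T actual=T -> ctr[1]=3
Ev 11: PC=6 idx=0 pred=T actual=T -> ctr[0]=3
Ev 12: PC=6 idx=0 pred=T actual=T -> ctr[0]=3

Answer: T T T T T T T T T T T T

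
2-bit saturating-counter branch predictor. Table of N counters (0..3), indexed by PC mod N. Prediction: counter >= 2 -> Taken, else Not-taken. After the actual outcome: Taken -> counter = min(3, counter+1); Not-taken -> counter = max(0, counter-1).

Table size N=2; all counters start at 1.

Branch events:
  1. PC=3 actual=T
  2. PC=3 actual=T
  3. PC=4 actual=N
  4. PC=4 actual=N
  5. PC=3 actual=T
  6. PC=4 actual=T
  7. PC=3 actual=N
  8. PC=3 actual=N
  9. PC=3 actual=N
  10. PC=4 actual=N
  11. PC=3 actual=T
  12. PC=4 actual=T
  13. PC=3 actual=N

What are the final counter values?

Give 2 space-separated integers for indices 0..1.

Answer: 1 0

Derivation:
Ev 1: PC=3 idx=1 pred=N actual=T -> ctr[1]=2
Ev 2: PC=3 idx=1 pred=T actual=T -> ctr[1]=3
Ev 3: PC=4 idx=0 pred=N actual=N -> ctr[0]=0
Ev 4: PC=4 idx=0 pred=N actual=N -> ctr[0]=0
Ev 5: PC=3 idx=1 pred=T actual=T -> ctr[1]=3
Ev 6: PC=4 idx=0 pred=N actual=T -> ctr[0]=1
Ev 7: PC=3 idx=1 pred=T actual=N -> ctr[1]=2
Ev 8: PC=3 idx=1 pred=T actual=N -> ctr[1]=1
Ev 9: PC=3 idx=1 pred=N actual=N -> ctr[1]=0
Ev 10: PC=4 idx=0 pred=N actual=N -> ctr[0]=0
Ev 11: PC=3 idx=1 pred=N actual=T -> ctr[1]=1
Ev 12: PC=4 idx=0 pred=N actual=T -> ctr[0]=1
Ev 13: PC=3 idx=1 pred=N actual=N -> ctr[1]=0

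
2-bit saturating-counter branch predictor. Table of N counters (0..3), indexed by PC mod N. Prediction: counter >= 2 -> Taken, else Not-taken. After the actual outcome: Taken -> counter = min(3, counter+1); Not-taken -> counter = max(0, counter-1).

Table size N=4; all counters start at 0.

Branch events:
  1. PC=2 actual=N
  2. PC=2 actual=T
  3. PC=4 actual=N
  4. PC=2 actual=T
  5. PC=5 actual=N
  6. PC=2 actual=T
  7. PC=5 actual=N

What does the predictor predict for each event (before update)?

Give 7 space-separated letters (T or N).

Answer: N N N N N T N

Derivation:
Ev 1: PC=2 idx=2 pred=N actual=N -> ctr[2]=0
Ev 2: PC=2 idx=2 pred=N actual=T -> ctr[2]=1
Ev 3: PC=4 idx=0 pred=N actual=N -> ctr[0]=0
Ev 4: PC=2 idx=2 pred=N actual=T -> ctr[2]=2
Ev 5: PC=5 idx=1 pred=N actual=N -> ctr[1]=0
Ev 6: PC=2 idx=2 pred=T actual=T -> ctr[2]=3
Ev 7: PC=5 idx=1 pred=N actual=N -> ctr[1]=0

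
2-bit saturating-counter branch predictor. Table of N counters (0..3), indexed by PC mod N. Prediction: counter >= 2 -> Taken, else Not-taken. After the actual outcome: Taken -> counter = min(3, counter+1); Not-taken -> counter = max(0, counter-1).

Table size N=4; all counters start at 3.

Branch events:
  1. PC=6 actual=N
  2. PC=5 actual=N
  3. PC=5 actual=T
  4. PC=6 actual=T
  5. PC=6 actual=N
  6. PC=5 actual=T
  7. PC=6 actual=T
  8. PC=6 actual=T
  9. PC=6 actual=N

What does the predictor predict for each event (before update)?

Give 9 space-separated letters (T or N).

Answer: T T T T T T T T T

Derivation:
Ev 1: PC=6 idx=2 pred=T actual=N -> ctr[2]=2
Ev 2: PC=5 idx=1 pred=T actual=N -> ctr[1]=2
Ev 3: PC=5 idx=1 pred=T actual=T -> ctr[1]=3
Ev 4: PC=6 idx=2 pred=T actual=T -> ctr[2]=3
Ev 5: PC=6 idx=2 pred=T actual=N -> ctr[2]=2
Ev 6: PC=5 idx=1 pred=T actual=T -> ctr[1]=3
Ev 7: PC=6 idx=2 pred=T actual=T -> ctr[2]=3
Ev 8: PC=6 idx=2 pred=T actual=T -> ctr[2]=3
Ev 9: PC=6 idx=2 pred=T actual=N -> ctr[2]=2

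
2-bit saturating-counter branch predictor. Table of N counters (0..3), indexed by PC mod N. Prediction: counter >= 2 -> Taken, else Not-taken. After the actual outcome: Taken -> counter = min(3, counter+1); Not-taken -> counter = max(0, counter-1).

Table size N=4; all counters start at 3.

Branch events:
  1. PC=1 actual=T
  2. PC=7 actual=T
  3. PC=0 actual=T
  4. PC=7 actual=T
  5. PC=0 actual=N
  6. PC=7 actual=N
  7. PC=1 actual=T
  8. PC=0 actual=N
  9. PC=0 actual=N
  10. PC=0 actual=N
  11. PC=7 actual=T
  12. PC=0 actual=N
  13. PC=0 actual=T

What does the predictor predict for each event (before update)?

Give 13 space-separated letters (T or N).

Answer: T T T T T T T T N N T N N

Derivation:
Ev 1: PC=1 idx=1 pred=T actual=T -> ctr[1]=3
Ev 2: PC=7 idx=3 pred=T actual=T -> ctr[3]=3
Ev 3: PC=0 idx=0 pred=T actual=T -> ctr[0]=3
Ev 4: PC=7 idx=3 pred=T actual=T -> ctr[3]=3
Ev 5: PC=0 idx=0 pred=T actual=N -> ctr[0]=2
Ev 6: PC=7 idx=3 pred=T actual=N -> ctr[3]=2
Ev 7: PC=1 idx=1 pred=T actual=T -> ctr[1]=3
Ev 8: PC=0 idx=0 pred=T actual=N -> ctr[0]=1
Ev 9: PC=0 idx=0 pred=N actual=N -> ctr[0]=0
Ev 10: PC=0 idx=0 pred=N actual=N -> ctr[0]=0
Ev 11: PC=7 idx=3 pred=T actual=T -> ctr[3]=3
Ev 12: PC=0 idx=0 pred=N actual=N -> ctr[0]=0
Ev 13: PC=0 idx=0 pred=N actual=T -> ctr[0]=1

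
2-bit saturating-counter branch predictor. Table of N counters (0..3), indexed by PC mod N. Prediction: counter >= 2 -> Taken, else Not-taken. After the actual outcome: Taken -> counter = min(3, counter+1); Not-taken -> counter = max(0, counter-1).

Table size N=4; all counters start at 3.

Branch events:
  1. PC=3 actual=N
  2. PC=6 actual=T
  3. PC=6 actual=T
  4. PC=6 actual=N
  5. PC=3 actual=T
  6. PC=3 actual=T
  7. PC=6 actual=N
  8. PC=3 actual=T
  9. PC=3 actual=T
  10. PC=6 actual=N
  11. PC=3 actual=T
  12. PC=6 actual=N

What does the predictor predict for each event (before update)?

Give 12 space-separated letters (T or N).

Answer: T T T T T T T T T N T N

Derivation:
Ev 1: PC=3 idx=3 pred=T actual=N -> ctr[3]=2
Ev 2: PC=6 idx=2 pred=T actual=T -> ctr[2]=3
Ev 3: PC=6 idx=2 pred=T actual=T -> ctr[2]=3
Ev 4: PC=6 idx=2 pred=T actual=N -> ctr[2]=2
Ev 5: PC=3 idx=3 pred=T actual=T -> ctr[3]=3
Ev 6: PC=3 idx=3 pred=T actual=T -> ctr[3]=3
Ev 7: PC=6 idx=2 pred=T actual=N -> ctr[2]=1
Ev 8: PC=3 idx=3 pred=T actual=T -> ctr[3]=3
Ev 9: PC=3 idx=3 pred=T actual=T -> ctr[3]=3
Ev 10: PC=6 idx=2 pred=N actual=N -> ctr[2]=0
Ev 11: PC=3 idx=3 pred=T actual=T -> ctr[3]=3
Ev 12: PC=6 idx=2 pred=N actual=N -> ctr[2]=0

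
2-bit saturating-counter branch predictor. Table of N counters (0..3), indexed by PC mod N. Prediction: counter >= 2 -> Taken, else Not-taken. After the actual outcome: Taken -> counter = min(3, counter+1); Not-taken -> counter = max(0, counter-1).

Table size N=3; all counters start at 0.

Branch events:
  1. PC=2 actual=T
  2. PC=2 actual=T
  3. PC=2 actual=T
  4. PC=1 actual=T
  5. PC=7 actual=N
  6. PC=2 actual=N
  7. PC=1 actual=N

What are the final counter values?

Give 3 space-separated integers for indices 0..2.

Answer: 0 0 2

Derivation:
Ev 1: PC=2 idx=2 pred=N actual=T -> ctr[2]=1
Ev 2: PC=2 idx=2 pred=N actual=T -> ctr[2]=2
Ev 3: PC=2 idx=2 pred=T actual=T -> ctr[2]=3
Ev 4: PC=1 idx=1 pred=N actual=T -> ctr[1]=1
Ev 5: PC=7 idx=1 pred=N actual=N -> ctr[1]=0
Ev 6: PC=2 idx=2 pred=T actual=N -> ctr[2]=2
Ev 7: PC=1 idx=1 pred=N actual=N -> ctr[1]=0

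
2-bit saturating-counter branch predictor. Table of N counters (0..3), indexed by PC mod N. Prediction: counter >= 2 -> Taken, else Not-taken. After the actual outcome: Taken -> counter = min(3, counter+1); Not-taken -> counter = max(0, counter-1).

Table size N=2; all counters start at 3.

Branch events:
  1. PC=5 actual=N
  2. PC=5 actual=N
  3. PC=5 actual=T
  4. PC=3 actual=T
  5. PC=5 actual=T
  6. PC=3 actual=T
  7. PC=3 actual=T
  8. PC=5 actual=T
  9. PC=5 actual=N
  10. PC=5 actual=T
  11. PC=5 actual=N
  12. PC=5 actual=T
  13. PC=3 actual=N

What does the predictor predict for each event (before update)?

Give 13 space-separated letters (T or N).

Ev 1: PC=5 idx=1 pred=T actual=N -> ctr[1]=2
Ev 2: PC=5 idx=1 pred=T actual=N -> ctr[1]=1
Ev 3: PC=5 idx=1 pred=N actual=T -> ctr[1]=2
Ev 4: PC=3 idx=1 pred=T actual=T -> ctr[1]=3
Ev 5: PC=5 idx=1 pred=T actual=T -> ctr[1]=3
Ev 6: PC=3 idx=1 pred=T actual=T -> ctr[1]=3
Ev 7: PC=3 idx=1 pred=T actual=T -> ctr[1]=3
Ev 8: PC=5 idx=1 pred=T actual=T -> ctr[1]=3
Ev 9: PC=5 idx=1 pred=T actual=N -> ctr[1]=2
Ev 10: PC=5 idx=1 pred=T actual=T -> ctr[1]=3
Ev 11: PC=5 idx=1 pred=T actual=N -> ctr[1]=2
Ev 12: PC=5 idx=1 pred=T actual=T -> ctr[1]=3
Ev 13: PC=3 idx=1 pred=T actual=N -> ctr[1]=2

Answer: T T N T T T T T T T T T T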